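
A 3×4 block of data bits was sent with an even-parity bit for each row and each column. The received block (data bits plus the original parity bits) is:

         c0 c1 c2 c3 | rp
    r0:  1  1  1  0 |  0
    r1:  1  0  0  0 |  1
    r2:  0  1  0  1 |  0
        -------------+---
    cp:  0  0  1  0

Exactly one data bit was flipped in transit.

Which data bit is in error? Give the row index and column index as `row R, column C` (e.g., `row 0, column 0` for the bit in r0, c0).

row 0, column 3

Recompute each row's even parity and compare to rp:
  r0: data parity 1, sent rp 0 → mismatch
  r1: data parity 1, sent rp 1 → ok
  r2: data parity 0, sent rp 0 → ok
Recompute each column's even parity and compare to cp:
  c0: data parity 0, sent cp 0 → ok
  c1: data parity 0, sent cp 0 → ok
  c2: data parity 1, sent cp 1 → ok
  c3: data parity 1, sent cp 0 → mismatch
Exactly one row (r0) and one column (c3) fail → the flipped bit is at their intersection.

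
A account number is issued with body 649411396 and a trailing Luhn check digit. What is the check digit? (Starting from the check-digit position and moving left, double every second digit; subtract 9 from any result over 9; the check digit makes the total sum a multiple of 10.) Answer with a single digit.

9

Partial digits right→left: 6 9 3 1 1 4 9 4 6
Double every second digit counting from the check-digit position (so the 1st, 3rd, 5th, ... of the partial from the right).
  doubled (with −9 where >9): 3 6 2 9 3 → sum 23
  kept as-is: 9 1 4 4 → sum 18
Total = 23 + 18 = 41.
Check digit = (10 − (41 mod 10)) mod 10 = 9.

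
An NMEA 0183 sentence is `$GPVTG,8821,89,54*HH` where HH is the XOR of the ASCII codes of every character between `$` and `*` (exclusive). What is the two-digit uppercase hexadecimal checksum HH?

7D

XOR the ASCII codes of the payload characters:
  'G' = 0x47 → acc = 0x47
  'P' = 0x50 → acc = 0x17
  'V' = 0x56 → acc = 0x41
  'T' = 0x54 → acc = 0x15
  'G' = 0x47 → acc = 0x52
  ',' = 0x2C → acc = 0x7E
  '8' = 0x38 → acc = 0x46
  '8' = 0x38 → acc = 0x7E
  '2' = 0x32 → acc = 0x4C
  '1' = 0x31 → acc = 0x7D
  ',' = 0x2C → acc = 0x51
  '8' = 0x38 → acc = 0x69
  '9' = 0x39 → acc = 0x50
  ',' = 0x2C → acc = 0x7C
  '5' = 0x35 → acc = 0x49
  '4' = 0x34 → acc = 0x7D
Checksum = 0x7D.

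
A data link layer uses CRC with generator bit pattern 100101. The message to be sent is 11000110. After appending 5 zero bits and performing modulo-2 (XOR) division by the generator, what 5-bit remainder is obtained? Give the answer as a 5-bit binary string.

10111

Append 5 zeros: 1100011000000. Divide by 100101 (XOR where the leading bit is 1):
  pos 0: 110001 XOR 100101 = 010100
  pos 1: 101001 XOR 100101 = 001100
  pos 3: 110000 XOR 100101 = 010101
  pos 4: 101010 XOR 100101 = 001111
  pos 6: 111100 XOR 100101 = 011001
  pos 7: 110010 XOR 100101 = 010111
Remainder (last 5 bits) = 10111. This is the CRC / FCS.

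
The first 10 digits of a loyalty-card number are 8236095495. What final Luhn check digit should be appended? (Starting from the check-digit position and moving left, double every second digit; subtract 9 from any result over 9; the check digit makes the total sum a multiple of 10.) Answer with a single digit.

Partial digits right→left: 5 9 4 5 9 0 6 3 2 8
Double every second digit counting from the check-digit position (so the 1st, 3rd, 5th, ... of the partial from the right).
  doubled (with −9 where >9): 1 8 9 3 4 → sum 25
  kept as-is: 9 5 0 3 8 → sum 25
Total = 25 + 25 = 50.
Check digit = (10 − (50 mod 10)) mod 10 = 0.

0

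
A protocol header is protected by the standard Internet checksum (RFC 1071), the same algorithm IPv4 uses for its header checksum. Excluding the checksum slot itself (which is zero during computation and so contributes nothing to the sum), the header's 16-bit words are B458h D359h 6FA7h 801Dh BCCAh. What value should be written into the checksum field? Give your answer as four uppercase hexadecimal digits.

One's-complement addition (fold any carry out of bit 15 back into bit 0):
  0xB458 + 0xD359 = 0x187B1 → wrap carry → 0x87B2
  0x87B2 + 0x6FA7 = 0x0F759
  0xF759 + 0x801D = 0x17776 → wrap carry → 0x7777
  0x7777 + 0xBCCA = 0x13441 → wrap carry → 0x3442
One's-complement sum = 0x3442.
Checksum = ~0x3442 & 0xFFFF = 0xCBBD.

CBBD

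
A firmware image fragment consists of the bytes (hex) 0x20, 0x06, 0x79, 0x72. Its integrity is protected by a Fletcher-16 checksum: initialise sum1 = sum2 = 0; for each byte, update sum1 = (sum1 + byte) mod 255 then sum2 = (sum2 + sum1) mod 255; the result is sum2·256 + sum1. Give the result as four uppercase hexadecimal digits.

F712

Running sums (mod 255):
  after byte 0 (0x20): sum1=32, sum2=32
  after byte 1 (0x06): sum1=38, sum2=70
  after byte 2 (0x79): sum1=159, sum2=229
  after byte 3 (0x72): sum1=18, sum2=247
Checksum = sum2·256 + sum1 = 247·256 + 18 = 63250 = 0xF712.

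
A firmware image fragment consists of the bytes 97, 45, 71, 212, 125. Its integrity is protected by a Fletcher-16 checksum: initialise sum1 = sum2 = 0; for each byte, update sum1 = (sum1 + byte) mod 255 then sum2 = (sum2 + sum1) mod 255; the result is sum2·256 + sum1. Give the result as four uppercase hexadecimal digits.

Running sums (mod 255):
  after byte 0 (97): sum1=97, sum2=97
  after byte 1 (45): sum1=142, sum2=239
  after byte 2 (71): sum1=213, sum2=197
  after byte 3 (212): sum1=170, sum2=112
  after byte 4 (125): sum1=40, sum2=152
Checksum = sum2·256 + sum1 = 152·256 + 40 = 38952 = 0x9828.

9828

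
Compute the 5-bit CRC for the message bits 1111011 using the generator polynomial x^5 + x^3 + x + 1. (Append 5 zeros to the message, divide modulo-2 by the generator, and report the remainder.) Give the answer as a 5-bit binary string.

Append 5 zeros: 111101100000. Divide by 101011 (XOR where the leading bit is 1):
  pos 0: 111101 XOR 101011 = 010110
  pos 1: 101101 XOR 101011 = 000110
  pos 4: 110000 XOR 101011 = 011011
  pos 5: 110110 XOR 101011 = 011101
  pos 6: 111010 XOR 101011 = 010001
Remainder (last 5 bits) = 10001. This is the CRC / FCS.

10001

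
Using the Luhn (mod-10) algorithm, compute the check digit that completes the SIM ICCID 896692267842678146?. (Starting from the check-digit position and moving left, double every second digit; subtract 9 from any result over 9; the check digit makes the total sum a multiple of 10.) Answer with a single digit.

Partial digits right→left: 6 4 1 8 7 6 2 4 8 7 6 2 2 9 6 6 9 8
Double every second digit counting from the check-digit position (so the 1st, 3rd, 5th, ... of the partial from the right).
  doubled (with −9 where >9): 3 2 5 4 7 3 4 3 9 → sum 40
  kept as-is: 4 8 6 4 7 2 9 6 8 → sum 54
Total = 40 + 54 = 94.
Check digit = (10 − (94 mod 10)) mod 10 = 6.

6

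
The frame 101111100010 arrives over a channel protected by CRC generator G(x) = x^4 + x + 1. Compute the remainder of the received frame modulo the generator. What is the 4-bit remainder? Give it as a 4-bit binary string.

0010

Modulo-2 division of 101111100010 by 10011:
  pos 0: 10111 XOR 10011 = 00100
  pos 2: 10011 XOR 10011 = 00000
Remainder = 0010 (nonzero — an error is detected).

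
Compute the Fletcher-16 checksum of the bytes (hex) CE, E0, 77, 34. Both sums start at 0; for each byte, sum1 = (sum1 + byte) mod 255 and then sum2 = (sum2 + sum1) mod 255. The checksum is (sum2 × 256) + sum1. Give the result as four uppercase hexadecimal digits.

015B

Running sums (mod 255):
  after byte 0 (CE): sum1=206, sum2=206
  after byte 1 (E0): sum1=175, sum2=126
  after byte 2 (77): sum1=39, sum2=165
  after byte 3 (34): sum1=91, sum2=1
Checksum = sum2·256 + sum1 = 1·256 + 91 = 347 = 0x015B.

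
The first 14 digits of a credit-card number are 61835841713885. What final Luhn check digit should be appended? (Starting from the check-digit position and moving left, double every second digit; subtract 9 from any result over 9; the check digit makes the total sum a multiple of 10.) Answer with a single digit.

2

Partial digits right→left: 5 8 8 3 1 7 1 4 8 5 3 8 1 6
Double every second digit counting from the check-digit position (so the 1st, 3rd, 5th, ... of the partial from the right).
  doubled (with −9 where >9): 1 7 2 2 7 6 2 → sum 27
  kept as-is: 8 3 7 4 5 8 6 → sum 41
Total = 27 + 41 = 68.
Check digit = (10 − (68 mod 10)) mod 10 = 2.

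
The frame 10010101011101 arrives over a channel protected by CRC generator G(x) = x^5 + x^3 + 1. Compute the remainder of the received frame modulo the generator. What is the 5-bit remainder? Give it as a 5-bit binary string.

Modulo-2 division of 10010101011101 by 101001:
  pos 0: 100101 XOR 101001 = 001100
  pos 2: 110001 XOR 101001 = 011000
  pos 3: 110000 XOR 101001 = 011001
  pos 4: 110011 XOR 101001 = 011010
  pos 5: 110101 XOR 101001 = 011100
  pos 6: 111001 XOR 101001 = 010000
  pos 7: 100000 XOR 101001 = 001001
Remainder = 10011 (nonzero — an error is detected).

10011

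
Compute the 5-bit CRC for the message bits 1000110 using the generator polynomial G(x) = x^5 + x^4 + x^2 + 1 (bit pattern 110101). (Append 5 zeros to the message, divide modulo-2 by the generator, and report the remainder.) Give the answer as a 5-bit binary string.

Append 5 zeros: 100011000000. Divide by 110101 (XOR where the leading bit is 1):
  pos 0: 100011 XOR 110101 = 010110
  pos 1: 101100 XOR 110101 = 011001
  pos 2: 110010 XOR 110101 = 000111
  pos 5: 111000 XOR 110101 = 001101
Remainder (last 5 bits) = 11010. This is the CRC / FCS.

11010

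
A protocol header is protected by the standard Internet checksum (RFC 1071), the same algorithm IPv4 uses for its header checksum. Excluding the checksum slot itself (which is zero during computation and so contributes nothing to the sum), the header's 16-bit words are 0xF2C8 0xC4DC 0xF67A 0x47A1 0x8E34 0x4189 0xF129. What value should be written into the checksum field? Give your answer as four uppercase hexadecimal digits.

One's-complement addition (fold any carry out of bit 15 back into bit 0):
  0xF2C8 + 0xC4DC = 0x1B7A4 → wrap carry → 0xB7A5
  0xB7A5 + 0xF67A = 0x1AE1F → wrap carry → 0xAE20
  0xAE20 + 0x47A1 = 0x0F5C1
  0xF5C1 + 0x8E34 = 0x183F5 → wrap carry → 0x83F6
  0x83F6 + 0x4189 = 0x0C57F
  0xC57F + 0xF129 = 0x1B6A8 → wrap carry → 0xB6A9
One's-complement sum = 0xB6A9.
Checksum = ~0xB6A9 & 0xFFFF = 0x4956.

4956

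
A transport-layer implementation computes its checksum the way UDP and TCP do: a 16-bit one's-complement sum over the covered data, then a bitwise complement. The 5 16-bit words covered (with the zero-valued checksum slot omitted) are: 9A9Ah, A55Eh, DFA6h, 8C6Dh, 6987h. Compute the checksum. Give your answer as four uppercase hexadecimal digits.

EA6A

One's-complement addition (fold any carry out of bit 15 back into bit 0):
  0x9A9A + 0xA55E = 0x13FF8 → wrap carry → 0x3FF9
  0x3FF9 + 0xDFA6 = 0x11F9F → wrap carry → 0x1FA0
  0x1FA0 + 0x8C6D = 0x0AC0D
  0xAC0D + 0x6987 = 0x11594 → wrap carry → 0x1595
One's-complement sum = 0x1595.
Checksum = ~0x1595 & 0xFFFF = 0xEA6A.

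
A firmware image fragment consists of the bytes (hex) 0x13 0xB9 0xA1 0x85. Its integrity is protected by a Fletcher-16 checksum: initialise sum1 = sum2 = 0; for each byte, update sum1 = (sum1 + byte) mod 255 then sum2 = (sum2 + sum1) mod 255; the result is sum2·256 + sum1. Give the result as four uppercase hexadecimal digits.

42F3

Running sums (mod 255):
  after byte 0 (0x13): sum1=19, sum2=19
  after byte 1 (0xB9): sum1=204, sum2=223
  after byte 2 (0xA1): sum1=110, sum2=78
  after byte 3 (0x85): sum1=243, sum2=66
Checksum = sum2·256 + sum1 = 66·256 + 243 = 17139 = 0x42F3.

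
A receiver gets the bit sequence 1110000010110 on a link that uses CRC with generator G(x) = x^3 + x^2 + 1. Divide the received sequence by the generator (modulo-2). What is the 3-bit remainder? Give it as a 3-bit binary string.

000

Modulo-2 division of 1110000010110 by 1101:
  pos 0: 1110 XOR 1101 = 0011
  pos 2: 1100 XOR 1101 = 0001
  pos 5: 1001 XOR 1101 = 0100
  pos 6: 1000 XOR 1101 = 0101
  pos 7: 1011 XOR 1101 = 0110
  pos 8: 1101 XOR 1101 = 0000
Remainder = 000 (zero — the frame passes the CRC check).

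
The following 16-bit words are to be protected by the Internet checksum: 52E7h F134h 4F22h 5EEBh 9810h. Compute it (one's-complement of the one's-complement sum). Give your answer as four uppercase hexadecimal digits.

75C5

One's-complement addition (fold any carry out of bit 15 back into bit 0):
  0x52E7 + 0xF134 = 0x1441B → wrap carry → 0x441C
  0x441C + 0x4F22 = 0x0933E
  0x933E + 0x5EEB = 0x0F229
  0xF229 + 0x9810 = 0x18A39 → wrap carry → 0x8A3A
One's-complement sum = 0x8A3A.
Checksum = ~0x8A3A & 0xFFFF = 0x75C5.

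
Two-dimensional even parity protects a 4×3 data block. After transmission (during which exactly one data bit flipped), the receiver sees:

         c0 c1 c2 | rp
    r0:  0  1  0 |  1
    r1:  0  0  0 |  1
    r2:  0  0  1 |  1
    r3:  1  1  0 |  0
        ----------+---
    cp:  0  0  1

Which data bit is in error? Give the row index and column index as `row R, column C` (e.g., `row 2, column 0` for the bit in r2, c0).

Recompute each row's even parity and compare to rp:
  r0: data parity 1, sent rp 1 → ok
  r1: data parity 0, sent rp 1 → mismatch
  r2: data parity 1, sent rp 1 → ok
  r3: data parity 0, sent rp 0 → ok
Recompute each column's even parity and compare to cp:
  c0: data parity 1, sent cp 0 → mismatch
  c1: data parity 0, sent cp 0 → ok
  c2: data parity 1, sent cp 1 → ok
Exactly one row (r1) and one column (c0) fail → the flipped bit is at their intersection.

row 1, column 0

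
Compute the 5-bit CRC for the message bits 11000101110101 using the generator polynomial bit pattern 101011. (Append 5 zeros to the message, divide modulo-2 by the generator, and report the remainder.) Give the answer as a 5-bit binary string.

11101

Append 5 zeros: 1100010111010100000. Divide by 101011 (XOR where the leading bit is 1):
  pos 0: 110001 XOR 101011 = 011010
  pos 1: 110100 XOR 101011 = 011111
  pos 2: 111111 XOR 101011 = 010100
  pos 3: 101001 XOR 101011 = 000010
  pos 7: 101010 XOR 101011 = 000001
  pos 12: 110000 XOR 101011 = 011011
  pos 13: 110110 XOR 101011 = 011101
Remainder (last 5 bits) = 11101. This is the CRC / FCS.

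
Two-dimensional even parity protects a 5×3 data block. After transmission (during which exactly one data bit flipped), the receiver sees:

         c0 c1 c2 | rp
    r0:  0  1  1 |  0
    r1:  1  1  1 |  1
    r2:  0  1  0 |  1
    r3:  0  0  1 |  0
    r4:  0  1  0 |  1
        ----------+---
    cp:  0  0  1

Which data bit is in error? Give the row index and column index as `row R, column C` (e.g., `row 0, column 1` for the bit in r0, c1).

Recompute each row's even parity and compare to rp:
  r0: data parity 0, sent rp 0 → ok
  r1: data parity 1, sent rp 1 → ok
  r2: data parity 1, sent rp 1 → ok
  r3: data parity 1, sent rp 0 → mismatch
  r4: data parity 1, sent rp 1 → ok
Recompute each column's even parity and compare to cp:
  c0: data parity 1, sent cp 0 → mismatch
  c1: data parity 0, sent cp 0 → ok
  c2: data parity 1, sent cp 1 → ok
Exactly one row (r3) and one column (c0) fail → the flipped bit is at their intersection.

row 3, column 0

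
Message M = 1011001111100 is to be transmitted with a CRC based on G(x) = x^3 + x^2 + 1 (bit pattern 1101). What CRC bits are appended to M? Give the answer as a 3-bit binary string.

101

Append 3 zeros: 1011001111100000. Divide by 1101 (XOR where the leading bit is 1):
  pos 0: 1011 XOR 1101 = 0110
  pos 1: 1100 XOR 1101 = 0001
  pos 4: 1011 XOR 1101 = 0110
  pos 5: 1101 XOR 1101 = 0000
  pos 9: 1100 XOR 1101 = 0001
  pos 12: 1000 XOR 1101 = 0101
Remainder (last 3 bits) = 101. This is the CRC / FCS.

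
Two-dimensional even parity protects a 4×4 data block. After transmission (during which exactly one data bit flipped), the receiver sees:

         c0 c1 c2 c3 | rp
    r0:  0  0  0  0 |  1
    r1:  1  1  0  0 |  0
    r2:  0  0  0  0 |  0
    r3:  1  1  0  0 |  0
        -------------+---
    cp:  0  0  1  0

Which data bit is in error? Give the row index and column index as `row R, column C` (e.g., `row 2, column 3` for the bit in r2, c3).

row 0, column 2

Recompute each row's even parity and compare to rp:
  r0: data parity 0, sent rp 1 → mismatch
  r1: data parity 0, sent rp 0 → ok
  r2: data parity 0, sent rp 0 → ok
  r3: data parity 0, sent rp 0 → ok
Recompute each column's even parity and compare to cp:
  c0: data parity 0, sent cp 0 → ok
  c1: data parity 0, sent cp 0 → ok
  c2: data parity 0, sent cp 1 → mismatch
  c3: data parity 0, sent cp 0 → ok
Exactly one row (r0) and one column (c2) fail → the flipped bit is at their intersection.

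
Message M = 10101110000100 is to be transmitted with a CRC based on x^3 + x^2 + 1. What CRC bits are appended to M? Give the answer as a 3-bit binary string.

Append 3 zeros: 10101110000100000. Divide by 1101 (XOR where the leading bit is 1):
  pos 0: 1010 XOR 1101 = 0111
  pos 1: 1111 XOR 1101 = 0010
  pos 3: 1011 XOR 1101 = 0110
  pos 4: 1100 XOR 1101 = 0001
  pos 7: 1000 XOR 1101 = 0101
  pos 8: 1011 XOR 1101 = 0110
  pos 9: 1100 XOR 1101 = 0001
  pos 12: 1000 XOR 1101 = 0101
  pos 13: 1010 XOR 1101 = 0111
Remainder (last 3 bits) = 111. This is the CRC / FCS.

111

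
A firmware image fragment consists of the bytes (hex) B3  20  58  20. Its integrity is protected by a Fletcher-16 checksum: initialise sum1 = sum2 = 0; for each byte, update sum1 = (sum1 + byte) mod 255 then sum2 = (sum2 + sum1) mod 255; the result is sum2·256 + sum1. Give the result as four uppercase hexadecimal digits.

004C

Running sums (mod 255):
  after byte 0 (B3): sum1=179, sum2=179
  after byte 1 (20): sum1=211, sum2=135
  after byte 2 (58): sum1=44, sum2=179
  after byte 3 (20): sum1=76, sum2=0
Checksum = sum2·256 + sum1 = 0·256 + 76 = 76 = 0x004C.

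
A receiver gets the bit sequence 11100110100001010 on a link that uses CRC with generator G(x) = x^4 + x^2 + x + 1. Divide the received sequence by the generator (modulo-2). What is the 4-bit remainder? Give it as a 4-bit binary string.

Modulo-2 division of 11100110100001010 by 10111:
  pos 0: 11100 XOR 10111 = 01011
  pos 1: 10111 XOR 10111 = 00000
  pos 6: 10100 XOR 10111 = 00011
  pos 9: 11001 XOR 10111 = 01110
  pos 10: 11100 XOR 10111 = 01011
  pos 11: 10111 XOR 10111 = 00000
Remainder = 0000 (zero — the frame passes the CRC check).

0000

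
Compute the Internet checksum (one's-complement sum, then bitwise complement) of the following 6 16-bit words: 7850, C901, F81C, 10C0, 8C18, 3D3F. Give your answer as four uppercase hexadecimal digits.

EC78

One's-complement addition (fold any carry out of bit 15 back into bit 0):
  0x7850 + 0xC901 = 0x14151 → wrap carry → 0x4152
  0x4152 + 0xF81C = 0x1396E → wrap carry → 0x396F
  0x396F + 0x10C0 = 0x04A2F
  0x4A2F + 0x8C18 = 0x0D647
  0xD647 + 0x3D3F = 0x11386 → wrap carry → 0x1387
One's-complement sum = 0x1387.
Checksum = ~0x1387 & 0xFFFF = 0xEC78.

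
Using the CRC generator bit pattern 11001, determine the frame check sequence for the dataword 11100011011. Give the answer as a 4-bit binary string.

0010

Append 4 zeros: 111000110110000. Divide by 11001 (XOR where the leading bit is 1):
  pos 0: 11100 XOR 11001 = 00101
  pos 2: 10101 XOR 11001 = 01100
  pos 3: 11001 XOR 11001 = 00000
  pos 9: 11000 XOR 11001 = 00001
Remainder (last 4 bits) = 0010. This is the CRC / FCS.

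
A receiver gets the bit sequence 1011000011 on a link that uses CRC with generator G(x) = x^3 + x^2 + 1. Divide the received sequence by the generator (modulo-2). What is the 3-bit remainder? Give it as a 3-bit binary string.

000

Modulo-2 division of 1011000011 by 1101:
  pos 0: 1011 XOR 1101 = 0110
  pos 1: 1100 XOR 1101 = 0001
  pos 4: 1000 XOR 1101 = 0101
  pos 5: 1011 XOR 1101 = 0110
  pos 6: 1101 XOR 1101 = 0000
Remainder = 000 (zero — the frame passes the CRC check).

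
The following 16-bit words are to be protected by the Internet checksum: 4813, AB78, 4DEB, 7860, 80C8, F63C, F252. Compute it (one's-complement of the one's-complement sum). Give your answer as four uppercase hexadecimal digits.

One's-complement addition (fold any carry out of bit 15 back into bit 0):
  0x4813 + 0xAB78 = 0x0F38B
  0xF38B + 0x4DEB = 0x14176 → wrap carry → 0x4177
  0x4177 + 0x7860 = 0x0B9D7
  0xB9D7 + 0x80C8 = 0x13A9F → wrap carry → 0x3AA0
  0x3AA0 + 0xF63C = 0x130DC → wrap carry → 0x30DD
  0x30DD + 0xF252 = 0x1232F → wrap carry → 0x2330
One's-complement sum = 0x2330.
Checksum = ~0x2330 & 0xFFFF = 0xDCCF.

DCCF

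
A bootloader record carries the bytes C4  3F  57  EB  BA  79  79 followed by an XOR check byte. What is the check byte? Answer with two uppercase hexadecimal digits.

FD

XOR the bytes together:
  start with 0xC4
  0xC4 ⊕ 0x3F = 0xFB
  0xFB ⊕ 0x57 = 0xAC
  0xAC ⊕ 0xEB = 0x47
  0x47 ⊕ 0xBA = 0xFD
  0xFD ⊕ 0x79 = 0x84
  0x84 ⊕ 0x79 = 0xFD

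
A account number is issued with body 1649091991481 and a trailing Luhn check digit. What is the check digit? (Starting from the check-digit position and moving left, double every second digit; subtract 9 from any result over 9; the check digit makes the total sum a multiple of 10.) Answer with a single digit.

7

Partial digits right→left: 1 8 4 1 9 9 1 9 0 9 4 6 1
Double every second digit counting from the check-digit position (so the 1st, 3rd, 5th, ... of the partial from the right).
  doubled (with −9 where >9): 2 8 9 2 0 8 2 → sum 31
  kept as-is: 8 1 9 9 9 6 → sum 42
Total = 31 + 42 = 73.
Check digit = (10 − (73 mod 10)) mod 10 = 7.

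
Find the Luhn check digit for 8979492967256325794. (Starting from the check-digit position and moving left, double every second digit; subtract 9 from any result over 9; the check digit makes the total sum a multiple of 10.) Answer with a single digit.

4

Partial digits right→left: 4 9 7 5 2 3 6 5 2 7 6 9 2 9 4 9 7 9 8
Double every second digit counting from the check-digit position (so the 1st, 3rd, 5th, ... of the partial from the right).
  doubled (with −9 where >9): 8 5 4 3 4 3 4 8 5 7 → sum 51
  kept as-is: 9 5 3 5 7 9 9 9 9 → sum 65
Total = 51 + 65 = 116.
Check digit = (10 − (116 mod 10)) mod 10 = 4.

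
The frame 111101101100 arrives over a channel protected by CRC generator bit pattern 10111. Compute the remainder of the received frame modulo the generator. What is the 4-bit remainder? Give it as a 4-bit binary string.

0000

Modulo-2 division of 111101101100 by 10111:
  pos 0: 11110 XOR 10111 = 01001
  pos 1: 10011 XOR 10111 = 00100
  pos 3: 10010 XOR 10111 = 00101
  pos 5: 10111 XOR 10111 = 00000
Remainder = 0000 (zero — the frame passes the CRC check).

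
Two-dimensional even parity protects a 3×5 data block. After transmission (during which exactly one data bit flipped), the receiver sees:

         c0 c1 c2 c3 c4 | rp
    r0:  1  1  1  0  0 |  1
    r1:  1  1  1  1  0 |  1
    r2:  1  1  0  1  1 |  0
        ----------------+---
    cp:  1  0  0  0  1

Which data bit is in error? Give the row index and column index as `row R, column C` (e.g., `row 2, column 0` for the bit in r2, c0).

Recompute each row's even parity and compare to rp:
  r0: data parity 1, sent rp 1 → ok
  r1: data parity 0, sent rp 1 → mismatch
  r2: data parity 0, sent rp 0 → ok
Recompute each column's even parity and compare to cp:
  c0: data parity 1, sent cp 1 → ok
  c1: data parity 1, sent cp 0 → mismatch
  c2: data parity 0, sent cp 0 → ok
  c3: data parity 0, sent cp 0 → ok
  c4: data parity 1, sent cp 1 → ok
Exactly one row (r1) and one column (c1) fail → the flipped bit is at their intersection.

row 1, column 1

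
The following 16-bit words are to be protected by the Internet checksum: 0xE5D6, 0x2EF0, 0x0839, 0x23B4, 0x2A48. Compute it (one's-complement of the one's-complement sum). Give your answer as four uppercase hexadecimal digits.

One's-complement addition (fold any carry out of bit 15 back into bit 0):
  0xE5D6 + 0x2EF0 = 0x114C6 → wrap carry → 0x14C7
  0x14C7 + 0x0839 = 0x01D00
  0x1D00 + 0x23B4 = 0x040B4
  0x40B4 + 0x2A48 = 0x06AFC
One's-complement sum = 0x6AFC.
Checksum = ~0x6AFC & 0xFFFF = 0x9503.

9503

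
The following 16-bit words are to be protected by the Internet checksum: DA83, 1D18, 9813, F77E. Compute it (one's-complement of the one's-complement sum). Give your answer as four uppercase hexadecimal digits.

One's-complement addition (fold any carry out of bit 15 back into bit 0):
  0xDA83 + 0x1D18 = 0x0F79B
  0xF79B + 0x9813 = 0x18FAE → wrap carry → 0x8FAF
  0x8FAF + 0xF77E = 0x1872D → wrap carry → 0x872E
One's-complement sum = 0x872E.
Checksum = ~0x872E & 0xFFFF = 0x78D1.

78D1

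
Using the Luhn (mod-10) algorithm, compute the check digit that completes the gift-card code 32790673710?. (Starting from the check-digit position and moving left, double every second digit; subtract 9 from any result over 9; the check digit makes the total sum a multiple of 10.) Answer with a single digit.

Partial digits right→left: 0 1 7 3 7 6 0 9 7 2 3
Double every second digit counting from the check-digit position (so the 1st, 3rd, 5th, ... of the partial from the right).
  doubled (with −9 where >9): 0 5 5 0 5 6 → sum 21
  kept as-is: 1 3 6 9 2 → sum 21
Total = 21 + 21 = 42.
Check digit = (10 − (42 mod 10)) mod 10 = 8.

8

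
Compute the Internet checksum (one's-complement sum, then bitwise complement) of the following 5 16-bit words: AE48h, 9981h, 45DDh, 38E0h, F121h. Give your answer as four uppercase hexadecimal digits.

4856

One's-complement addition (fold any carry out of bit 15 back into bit 0):
  0xAE48 + 0x9981 = 0x147C9 → wrap carry → 0x47CA
  0x47CA + 0x45DD = 0x08DA7
  0x8DA7 + 0x38E0 = 0x0C687
  0xC687 + 0xF121 = 0x1B7A8 → wrap carry → 0xB7A9
One's-complement sum = 0xB7A9.
Checksum = ~0xB7A9 & 0xFFFF = 0x4856.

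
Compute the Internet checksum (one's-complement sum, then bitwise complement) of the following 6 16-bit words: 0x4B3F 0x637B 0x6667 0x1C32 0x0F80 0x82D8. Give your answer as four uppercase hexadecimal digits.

3C53

One's-complement addition (fold any carry out of bit 15 back into bit 0):
  0x4B3F + 0x637B = 0x0AEBA
  0xAEBA + 0x6667 = 0x11521 → wrap carry → 0x1522
  0x1522 + 0x1C32 = 0x03154
  0x3154 + 0x0F80 = 0x040D4
  0x40D4 + 0x82D8 = 0x0C3AC
One's-complement sum = 0xC3AC.
Checksum = ~0xC3AC & 0xFFFF = 0x3C53.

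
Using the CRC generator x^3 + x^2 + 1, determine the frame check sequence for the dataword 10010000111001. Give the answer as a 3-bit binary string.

010

Append 3 zeros: 10010000111001000. Divide by 1101 (XOR where the leading bit is 1):
  pos 0: 1001 XOR 1101 = 0100
  pos 1: 1000 XOR 1101 = 0101
  pos 2: 1010 XOR 1101 = 0111
  pos 3: 1110 XOR 1101 = 0011
  pos 5: 1101 XOR 1101 = 0000
  pos 9: 1100 XOR 1101 = 0001
  pos 12: 1100 XOR 1101 = 0001
Remainder (last 3 bits) = 010. This is the CRC / FCS.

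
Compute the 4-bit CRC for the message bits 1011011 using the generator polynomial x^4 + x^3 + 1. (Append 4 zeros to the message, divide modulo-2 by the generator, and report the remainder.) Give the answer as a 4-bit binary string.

Append 4 zeros: 10110110000. Divide by 11001 (XOR where the leading bit is 1):
  pos 0: 10110 XOR 11001 = 01111
  pos 1: 11111 XOR 11001 = 00110
  pos 3: 11010 XOR 11001 = 00011
  pos 6: 11000 XOR 11001 = 00001
Remainder (last 4 bits) = 0001. This is the CRC / FCS.

0001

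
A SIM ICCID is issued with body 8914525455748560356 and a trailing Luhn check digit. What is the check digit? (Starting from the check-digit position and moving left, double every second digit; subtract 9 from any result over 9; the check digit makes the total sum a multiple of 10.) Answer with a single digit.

Partial digits right→left: 6 5 3 0 6 5 8 4 7 5 5 4 5 2 5 4 1 9 8
Double every second digit counting from the check-digit position (so the 1st, 3rd, 5th, ... of the partial from the right).
  doubled (with −9 where >9): 3 6 3 7 5 1 1 1 2 7 → sum 36
  kept as-is: 5 0 5 4 5 4 2 4 9 → sum 38
Total = 36 + 38 = 74.
Check digit = (10 − (74 mod 10)) mod 10 = 6.

6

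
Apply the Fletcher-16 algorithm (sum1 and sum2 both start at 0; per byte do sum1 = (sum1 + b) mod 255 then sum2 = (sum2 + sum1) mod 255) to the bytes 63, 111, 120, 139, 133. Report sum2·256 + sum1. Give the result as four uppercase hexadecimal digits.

Running sums (mod 255):
  after byte 0 (63): sum1=63, sum2=63
  after byte 1 (111): sum1=174, sum2=237
  after byte 2 (120): sum1=39, sum2=21
  after byte 3 (139): sum1=178, sum2=199
  after byte 4 (133): sum1=56, sum2=0
Checksum = sum2·256 + sum1 = 0·256 + 56 = 56 = 0x0038.

0038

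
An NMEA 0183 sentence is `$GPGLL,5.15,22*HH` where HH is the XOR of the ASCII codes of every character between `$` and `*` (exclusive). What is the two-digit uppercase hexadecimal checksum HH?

4F

XOR the ASCII codes of the payload characters:
  'G' = 0x47 → acc = 0x47
  'P' = 0x50 → acc = 0x17
  'G' = 0x47 → acc = 0x50
  'L' = 0x4C → acc = 0x1C
  'L' = 0x4C → acc = 0x50
  ',' = 0x2C → acc = 0x7C
  '5' = 0x35 → acc = 0x49
  '.' = 0x2E → acc = 0x67
  '1' = 0x31 → acc = 0x56
  '5' = 0x35 → acc = 0x63
  ',' = 0x2C → acc = 0x4F
  '2' = 0x32 → acc = 0x7D
  '2' = 0x32 → acc = 0x4F
Checksum = 0x4F.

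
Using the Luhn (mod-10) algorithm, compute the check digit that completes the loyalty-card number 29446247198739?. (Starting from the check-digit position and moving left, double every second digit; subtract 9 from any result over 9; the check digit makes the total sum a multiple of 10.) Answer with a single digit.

Partial digits right→left: 9 3 7 8 9 1 7 4 2 6 4 4 9 2
Double every second digit counting from the check-digit position (so the 1st, 3rd, 5th, ... of the partial from the right).
  doubled (with −9 where >9): 9 5 9 5 4 8 9 → sum 49
  kept as-is: 3 8 1 4 6 4 2 → sum 28
Total = 49 + 28 = 77.
Check digit = (10 − (77 mod 10)) mod 10 = 3.

3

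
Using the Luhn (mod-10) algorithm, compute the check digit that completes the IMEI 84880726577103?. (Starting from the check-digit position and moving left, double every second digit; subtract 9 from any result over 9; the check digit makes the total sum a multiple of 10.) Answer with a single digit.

Partial digits right→left: 3 0 1 7 7 5 6 2 7 0 8 8 4 8
Double every second digit counting from the check-digit position (so the 1st, 3rd, 5th, ... of the partial from the right).
  doubled (with −9 where >9): 6 2 5 3 5 7 8 → sum 36
  kept as-is: 0 7 5 2 0 8 8 → sum 30
Total = 36 + 30 = 66.
Check digit = (10 − (66 mod 10)) mod 10 = 4.

4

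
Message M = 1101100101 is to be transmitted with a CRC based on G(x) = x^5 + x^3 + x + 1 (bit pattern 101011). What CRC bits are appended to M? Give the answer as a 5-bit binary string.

Append 5 zeros: 110110010100000. Divide by 101011 (XOR where the leading bit is 1):
  pos 0: 110110 XOR 101011 = 011101
  pos 1: 111010 XOR 101011 = 010001
  pos 2: 100011 XOR 101011 = 001000
  pos 4: 100001 XOR 101011 = 001010
  pos 6: 101000 XOR 101011 = 000011
Remainder (last 5 bits) = 11000. This is the CRC / FCS.

11000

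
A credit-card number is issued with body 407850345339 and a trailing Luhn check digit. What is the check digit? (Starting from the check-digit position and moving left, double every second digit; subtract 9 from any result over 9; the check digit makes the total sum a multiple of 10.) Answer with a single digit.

3

Partial digits right→left: 9 3 3 5 4 3 0 5 8 7 0 4
Double every second digit counting from the check-digit position (so the 1st, 3rd, 5th, ... of the partial from the right).
  doubled (with −9 where >9): 9 6 8 0 7 0 → sum 30
  kept as-is: 3 5 3 5 7 4 → sum 27
Total = 30 + 27 = 57.
Check digit = (10 − (57 mod 10)) mod 10 = 3.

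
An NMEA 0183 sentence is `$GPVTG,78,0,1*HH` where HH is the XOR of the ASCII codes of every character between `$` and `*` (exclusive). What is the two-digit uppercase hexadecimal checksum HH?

70

XOR the ASCII codes of the payload characters:
  'G' = 0x47 → acc = 0x47
  'P' = 0x50 → acc = 0x17
  'V' = 0x56 → acc = 0x41
  'T' = 0x54 → acc = 0x15
  'G' = 0x47 → acc = 0x52
  ',' = 0x2C → acc = 0x7E
  '7' = 0x37 → acc = 0x49
  '8' = 0x38 → acc = 0x71
  ',' = 0x2C → acc = 0x5D
  '0' = 0x30 → acc = 0x6D
  ',' = 0x2C → acc = 0x41
  '1' = 0x31 → acc = 0x70
Checksum = 0x70.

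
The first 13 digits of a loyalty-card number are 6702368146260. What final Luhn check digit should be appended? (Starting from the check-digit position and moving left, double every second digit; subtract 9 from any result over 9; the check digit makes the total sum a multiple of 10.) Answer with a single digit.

Partial digits right→left: 0 6 2 6 4 1 8 6 3 2 0 7 6
Double every second digit counting from the check-digit position (so the 1st, 3rd, 5th, ... of the partial from the right).
  doubled (with −9 where >9): 0 4 8 7 6 0 3 → sum 28
  kept as-is: 6 6 1 6 2 7 → sum 28
Total = 28 + 28 = 56.
Check digit = (10 − (56 mod 10)) mod 10 = 4.

4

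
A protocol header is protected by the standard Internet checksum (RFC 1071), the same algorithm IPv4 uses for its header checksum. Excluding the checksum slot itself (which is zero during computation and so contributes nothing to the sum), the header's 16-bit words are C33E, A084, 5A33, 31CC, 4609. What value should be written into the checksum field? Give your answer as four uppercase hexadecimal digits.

CA33

One's-complement addition (fold any carry out of bit 15 back into bit 0):
  0xC33E + 0xA084 = 0x163C2 → wrap carry → 0x63C3
  0x63C3 + 0x5A33 = 0x0BDF6
  0xBDF6 + 0x31CC = 0x0EFC2
  0xEFC2 + 0x4609 = 0x135CB → wrap carry → 0x35CC
One's-complement sum = 0x35CC.
Checksum = ~0x35CC & 0xFFFF = 0xCA33.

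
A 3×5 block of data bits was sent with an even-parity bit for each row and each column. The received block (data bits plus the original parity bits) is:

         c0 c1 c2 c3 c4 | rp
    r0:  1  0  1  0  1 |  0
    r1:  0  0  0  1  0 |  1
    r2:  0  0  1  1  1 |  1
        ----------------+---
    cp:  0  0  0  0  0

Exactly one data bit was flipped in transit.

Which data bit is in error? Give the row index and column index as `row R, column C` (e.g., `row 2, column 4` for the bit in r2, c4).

row 0, column 0

Recompute each row's even parity and compare to rp:
  r0: data parity 1, sent rp 0 → mismatch
  r1: data parity 1, sent rp 1 → ok
  r2: data parity 1, sent rp 1 → ok
Recompute each column's even parity and compare to cp:
  c0: data parity 1, sent cp 0 → mismatch
  c1: data parity 0, sent cp 0 → ok
  c2: data parity 0, sent cp 0 → ok
  c3: data parity 0, sent cp 0 → ok
  c4: data parity 0, sent cp 0 → ok
Exactly one row (r0) and one column (c0) fail → the flipped bit is at their intersection.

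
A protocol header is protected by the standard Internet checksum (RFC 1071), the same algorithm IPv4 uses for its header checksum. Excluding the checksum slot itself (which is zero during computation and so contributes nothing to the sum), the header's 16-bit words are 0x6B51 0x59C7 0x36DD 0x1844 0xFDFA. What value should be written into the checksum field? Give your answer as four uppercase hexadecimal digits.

EDCA

One's-complement addition (fold any carry out of bit 15 back into bit 0):
  0x6B51 + 0x59C7 = 0x0C518
  0xC518 + 0x36DD = 0x0FBF5
  0xFBF5 + 0x1844 = 0x11439 → wrap carry → 0x143A
  0x143A + 0xFDFA = 0x11234 → wrap carry → 0x1235
One's-complement sum = 0x1235.
Checksum = ~0x1235 & 0xFFFF = 0xEDCA.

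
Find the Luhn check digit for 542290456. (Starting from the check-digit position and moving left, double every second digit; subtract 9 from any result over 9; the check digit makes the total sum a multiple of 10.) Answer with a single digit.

Partial digits right→left: 6 5 4 0 9 2 2 4 5
Double every second digit counting from the check-digit position (so the 1st, 3rd, 5th, ... of the partial from the right).
  doubled (with −9 where >9): 3 8 9 4 1 → sum 25
  kept as-is: 5 0 2 4 → sum 11
Total = 25 + 11 = 36.
Check digit = (10 − (36 mod 10)) mod 10 = 4.

4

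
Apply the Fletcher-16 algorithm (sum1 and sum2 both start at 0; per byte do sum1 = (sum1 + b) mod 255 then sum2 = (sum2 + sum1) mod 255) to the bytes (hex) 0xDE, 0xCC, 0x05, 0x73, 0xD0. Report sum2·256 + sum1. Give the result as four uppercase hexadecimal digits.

Running sums (mod 255):
  after byte 0 (0xDE): sum1=222, sum2=222
  after byte 1 (0xCC): sum1=171, sum2=138
  after byte 2 (0x05): sum1=176, sum2=59
  after byte 3 (0x73): sum1=36, sum2=95
  after byte 4 (0xD0): sum1=244, sum2=84
Checksum = sum2·256 + sum1 = 84·256 + 244 = 21748 = 0x54F4.

54F4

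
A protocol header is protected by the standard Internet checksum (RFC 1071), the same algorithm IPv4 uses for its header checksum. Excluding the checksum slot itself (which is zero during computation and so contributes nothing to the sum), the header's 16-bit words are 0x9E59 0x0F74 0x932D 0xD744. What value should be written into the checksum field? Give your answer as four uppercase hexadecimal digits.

One's-complement addition (fold any carry out of bit 15 back into bit 0):
  0x9E59 + 0x0F74 = 0x0ADCD
  0xADCD + 0x932D = 0x140FA → wrap carry → 0x40FB
  0x40FB + 0xD744 = 0x1183F → wrap carry → 0x1840
One's-complement sum = 0x1840.
Checksum = ~0x1840 & 0xFFFF = 0xE7BF.

E7BF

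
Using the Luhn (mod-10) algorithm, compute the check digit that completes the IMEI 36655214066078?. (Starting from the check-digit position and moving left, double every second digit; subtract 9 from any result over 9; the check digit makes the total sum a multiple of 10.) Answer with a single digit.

Partial digits right→left: 8 7 0 6 6 0 4 1 2 5 5 6 6 3
Double every second digit counting from the check-digit position (so the 1st, 3rd, 5th, ... of the partial from the right).
  doubled (with −9 where >9): 7 0 3 8 4 1 3 → sum 26
  kept as-is: 7 6 0 1 5 6 3 → sum 28
Total = 26 + 28 = 54.
Check digit = (10 − (54 mod 10)) mod 10 = 6.

6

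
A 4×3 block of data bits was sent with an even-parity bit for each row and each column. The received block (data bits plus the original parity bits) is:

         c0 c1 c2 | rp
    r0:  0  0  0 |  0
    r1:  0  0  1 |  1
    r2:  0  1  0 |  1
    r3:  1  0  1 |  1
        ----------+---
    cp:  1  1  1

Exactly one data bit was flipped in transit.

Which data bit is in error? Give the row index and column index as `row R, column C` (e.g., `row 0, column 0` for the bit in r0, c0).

row 3, column 2

Recompute each row's even parity and compare to rp:
  r0: data parity 0, sent rp 0 → ok
  r1: data parity 1, sent rp 1 → ok
  r2: data parity 1, sent rp 1 → ok
  r3: data parity 0, sent rp 1 → mismatch
Recompute each column's even parity and compare to cp:
  c0: data parity 1, sent cp 1 → ok
  c1: data parity 1, sent cp 1 → ok
  c2: data parity 0, sent cp 1 → mismatch
Exactly one row (r3) and one column (c2) fail → the flipped bit is at their intersection.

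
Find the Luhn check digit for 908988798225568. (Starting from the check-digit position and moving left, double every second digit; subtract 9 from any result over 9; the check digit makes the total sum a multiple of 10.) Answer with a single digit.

Partial digits right→left: 8 6 5 5 2 2 8 9 7 8 8 9 8 0 9
Double every second digit counting from the check-digit position (so the 1st, 3rd, 5th, ... of the partial from the right).
  doubled (with −9 where >9): 7 1 4 7 5 7 7 9 → sum 47
  kept as-is: 6 5 2 9 8 9 0 → sum 39
Total = 47 + 39 = 86.
Check digit = (10 − (86 mod 10)) mod 10 = 4.

4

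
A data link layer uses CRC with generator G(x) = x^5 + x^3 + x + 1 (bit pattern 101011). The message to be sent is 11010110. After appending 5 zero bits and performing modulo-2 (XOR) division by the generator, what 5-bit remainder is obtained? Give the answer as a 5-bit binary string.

Append 5 zeros: 1101011000000. Divide by 101011 (XOR where the leading bit is 1):
  pos 0: 110101 XOR 101011 = 011110
  pos 1: 111101 XOR 101011 = 010110
  pos 2: 101100 XOR 101011 = 000111
  pos 5: 111000 XOR 101011 = 010011
  pos 6: 100110 XOR 101011 = 001101
Remainder (last 5 bits) = 11010. This is the CRC / FCS.

11010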